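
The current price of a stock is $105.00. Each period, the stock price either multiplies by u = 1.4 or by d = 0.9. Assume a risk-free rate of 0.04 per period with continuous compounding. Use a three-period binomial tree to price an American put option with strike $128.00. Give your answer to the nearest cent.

$24.27

Risk-neutral probability p = (e^0.04 − 0.9)/(1.4 − 0.9) = 0.1408/0.5000 = 0.2816
Terminal stock prices: S_uuu = 288.1, S_uud = 185.2, S_udd = 119.1, S_ddd = 76.55
Terminal payoffs (K − S): max(-160.1, 0) = 0, max(-57.22, 0) = 0, max(8.93, 0) = 8.93, max(51.45, 0) = 51.45
Node uu (S = 205.8): continuation = e^(−0.04)·[0.2816·0.0000 + 0.7184·0.0000] = 0.0000; exercise value = 0.0000 ≤ continuation, so V_uu = 0.0000
Node ud (S = 132.3): continuation = e^(−0.04)·[0.2816·0.0000 + 0.7184·8.9300] = 6.1636; exercise value = 0.0000 ≤ continuation, so V_ud = 6.1636
Node dd (S = 85.05): continuation = e^(−0.04)·[0.2816·8.9300 + 0.7184·51.4550] = 37.9310; exercise value = 42.9500 > continuation, so V_dd = 42.9500 (exercise)
Node u (S = 147): continuation = e^(−0.04)·[0.2816·0.0000 + 0.7184·6.1636] = 4.2542; exercise value = 0.0000 ≤ continuation, so V_u = 4.2542
Node d (S = 94.5): continuation = e^(−0.04)·[0.2816·6.1636 + 0.7184·42.9500] = 31.3123; exercise value = 33.5000 > continuation, so V_d = 33.5000 (exercise)
Node 0 (S = 105): continuation = e^(−0.04)·[0.2816·4.2542 + 0.7184·33.5000] = 24.2731; exercise value = 23.0000 ≤ continuation, so V_0 = 24.2731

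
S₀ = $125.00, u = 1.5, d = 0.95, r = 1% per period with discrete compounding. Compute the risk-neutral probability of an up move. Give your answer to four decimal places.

p = 0.1091

Risk-neutral probability p = (1 + 0.01 − 0.95)/(1.5 − 0.95) = 0.0600/0.5500 = 0.1091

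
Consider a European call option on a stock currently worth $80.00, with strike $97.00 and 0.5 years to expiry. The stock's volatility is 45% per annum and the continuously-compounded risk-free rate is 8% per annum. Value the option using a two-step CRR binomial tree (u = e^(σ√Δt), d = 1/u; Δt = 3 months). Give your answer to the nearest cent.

CRR parameters: u = e^(σ√Δt) = e^(0.45·√0.25) = 1.2523, d = 1/u = 0.7985
Per-period rate: rΔt = 0.08·0.25 = 0.02, so R = e^0.02 = 1.0202
Risk-neutral probability p = (e^0.02 − 0.7985)/(1.2523 − 0.7985) = 0.2217/0.4538 = 0.4885
Terminal stock prices: S_uu = 125.5, S_ud = 80, S_dd = 51.01
Terminal payoffs (S − K): max(28.46, 0) = 28.46, max(-17, 0) = 0, max(-45.99, 0) = 0
Node u (S = 100.2): V_u = e^(−0.02)·[0.4885·28.4650 + 0.5115·0.0000] = 13.6298
Node d (S = 63.88): V_d = e^(−0.02)·[0.4885·0.0000 + 0.5115·0.0000] = 0.0000
Node 0 (S = 80): V_0 = e^(−0.02)·[0.4885·13.6298 + 0.5115·0.0000] = 6.5264

$6.53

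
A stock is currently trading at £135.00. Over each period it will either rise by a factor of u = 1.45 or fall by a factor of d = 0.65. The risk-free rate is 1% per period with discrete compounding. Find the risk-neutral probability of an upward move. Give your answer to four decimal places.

Risk-neutral probability p = (1 + 0.01 − 0.65)/(1.45 − 0.65) = 0.3600/0.8000 = 0.4500

p = 0.4500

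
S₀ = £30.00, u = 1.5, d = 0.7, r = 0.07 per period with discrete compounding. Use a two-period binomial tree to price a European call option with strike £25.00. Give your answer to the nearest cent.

Risk-neutral probability p = (1 + 0.07 − 0.7)/(1.5 − 0.7) = 0.3700/0.8000 = 0.4625
Terminal stock prices: S_uu = 67.5, S_ud = 31.5, S_dd = 14.7
Terminal payoffs (S − K): max(42.5, 0) = 42.5, max(6.5, 0) = 6.5, max(-10.3, 0) = 0
Node u (S = 45): V_u = 1/1.07·[0.4625·42.5000 + 0.5375·6.5000] = 21.6355
Node d (S = 21): V_d = 1/1.07·[0.4625·6.5000 + 0.5375·0.0000] = 2.8096
Node 0 (S = 30): V_0 = 1/1.07·[0.4625·21.6355 + 0.5375·2.8096] = 10.7632

£10.76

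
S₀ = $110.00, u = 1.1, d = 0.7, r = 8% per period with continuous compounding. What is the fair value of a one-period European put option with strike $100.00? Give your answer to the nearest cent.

Risk-neutral probability p = (e^0.08 − 0.7)/(1.1 − 0.7) = 0.3833/0.4000 = 0.9582
Terminal stock prices: S_u = 121, S_d = 77
Terminal payoffs (K − S): max(-21, 0) = 0, max(23, 0) = 23
Node 0 (S = 110): V_0 = e^(−0.08)·[0.9582·0.0000 + 0.0418·23.0000] = 0.8871

$0.89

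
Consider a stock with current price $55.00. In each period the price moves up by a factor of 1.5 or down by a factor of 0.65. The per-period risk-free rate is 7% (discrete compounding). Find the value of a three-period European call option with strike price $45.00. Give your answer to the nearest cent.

$24.57

Risk-neutral probability p = (1 + 0.07 − 0.65)/(1.5 − 0.65) = 0.4200/0.8500 = 0.4941
Terminal stock prices: S_uuu = 185.6, S_uud = 80.44, S_udd = 34.86, S_ddd = 15.1
Terminal payoffs (S − K): max(140.6, 0) = 140.6, max(35.44, 0) = 35.44, max(-10.14, 0) = 0, max(-29.9, 0) = 0
Node uu (S = 123.8): V_uu = 1/1.07·[0.4941·140.6250 + 0.5059·35.4375] = 81.6939
Node ud (S = 53.62): V_ud = 1/1.07·[0.4941·35.4375 + 0.5059·0.0000] = 16.3648
Node dd (S = 23.24): V_dd = 1/1.07·[0.4941·0.0000 + 0.5059·0.0000] = 0.0000
Node u (S = 82.5): V_u = 1/1.07·[0.4941·81.6939 + 0.5059·16.3648] = 45.4627
Node d (S = 35.75): V_d = 1/1.07·[0.4941·16.3648 + 0.5059·0.0000] = 7.5571
Node 0 (S = 55): V_0 = 1/1.07·[0.4941·45.4627 + 0.5059·7.5571] = 24.5672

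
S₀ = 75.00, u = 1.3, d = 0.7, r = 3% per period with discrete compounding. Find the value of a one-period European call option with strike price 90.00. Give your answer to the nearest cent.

Risk-neutral probability p = (1 + 0.03 − 0.7)/(1.3 − 0.7) = 0.3300/0.6000 = 0.5500
Terminal stock prices: S_u = 97.5, S_d = 52.5
Terminal payoffs (S − K): max(7.5, 0) = 7.5, max(-37.5, 0) = 0
Node 0 (S = 75): V_0 = 1/1.03·[0.5500·7.5000 + 0.4500·0.0000] = 4.0049

4.00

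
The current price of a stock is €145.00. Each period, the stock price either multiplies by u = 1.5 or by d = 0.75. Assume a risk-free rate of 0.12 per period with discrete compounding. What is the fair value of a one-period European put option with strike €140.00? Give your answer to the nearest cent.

Risk-neutral probability p = (1 + 0.12 − 0.75)/(1.5 − 0.75) = 0.3700/0.7500 = 0.4933
Terminal stock prices: S_u = 217.5, S_d = 108.8
Terminal payoffs (K − S): max(-77.5, 0) = 0, max(31.25, 0) = 31.25
Node 0 (S = 145): V_0 = 1/1.12·[0.4933·0.0000 + 0.5067·31.2500] = 14.1369

€14.14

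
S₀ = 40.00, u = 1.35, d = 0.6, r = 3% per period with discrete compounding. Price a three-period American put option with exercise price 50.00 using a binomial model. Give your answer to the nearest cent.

Risk-neutral probability p = (1 + 0.03 − 0.6)/(1.35 − 0.6) = 0.4300/0.7500 = 0.5733
Terminal stock prices: S_uuu = 98.42, S_uud = 43.74, S_udd = 19.44, S_ddd = 8.64
Terminal payoffs (K − S): max(-48.42, 0) = 0, max(6.26, 0) = 6.26, max(30.56, 0) = 30.56, max(41.36, 0) = 41.36
Node uu (S = 72.9): continuation = 1/1.03·[0.5733·0.0000 + 0.4267·6.2600] = 2.5931; exercise value = 0.0000 ≤ continuation, so V_uu = 2.5931
Node ud (S = 32.4): continuation = 1/1.03·[0.5733·6.2600 + 0.4267·30.5600] = 16.1437; exercise value = 17.6000 > continuation, so V_ud = 17.6000 (exercise)
Node dd (S = 14.4): continuation = 1/1.03·[0.5733·30.5600 + 0.4267·41.3600] = 34.1437; exercise value = 35.6000 > continuation, so V_dd = 35.6000 (exercise)
Node u (S = 54): continuation = 1/1.03·[0.5733·2.5931 + 0.4267·17.6000] = 8.7340; exercise value = 0.0000 ≤ continuation, so V_u = 8.7340
Node d (S = 24): continuation = 1/1.03·[0.5733·17.6000 + 0.4267·35.6000] = 24.5437; exercise value = 26.0000 > continuation, so V_d = 26.0000 (exercise)
Node 0 (S = 40): continuation = 1/1.03·[0.5733·8.7340 + 0.4267·26.0000] = 15.6319; exercise value = 10.0000 ≤ continuation, so V_0 = 15.6319

15.63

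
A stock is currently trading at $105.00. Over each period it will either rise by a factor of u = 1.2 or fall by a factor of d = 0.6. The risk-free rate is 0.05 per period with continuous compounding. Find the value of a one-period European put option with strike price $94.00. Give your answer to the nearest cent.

$7.31

Risk-neutral probability p = (e^0.05 − 0.6)/(1.2 − 0.6) = 0.4513/0.6000 = 0.7521
Terminal stock prices: S_u = 126, S_d = 63
Terminal payoffs (K − S): max(-32, 0) = 0, max(31, 0) = 31
Node 0 (S = 105): V_0 = e^(−0.05)·[0.7521·0.0000 + 0.2479·31.0000] = 7.3096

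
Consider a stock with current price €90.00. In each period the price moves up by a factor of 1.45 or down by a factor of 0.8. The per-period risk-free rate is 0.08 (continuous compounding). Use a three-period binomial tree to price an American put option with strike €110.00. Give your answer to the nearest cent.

€22.68

Risk-neutral probability p = (e^0.08 − 0.8)/(1.45 − 0.8) = 0.2833/0.6500 = 0.4358
Terminal stock prices: S_uuu = 274.4, S_uud = 151.4, S_udd = 83.52, S_ddd = 46.08
Terminal payoffs (K − S): max(-164.4, 0) = 0, max(-41.38, 0) = 0, max(26.48, 0) = 26.48, max(63.92, 0) = 63.92
Node uu (S = 189.2): continuation = e^(−0.08)·[0.4358·0.0000 + 0.5642·0.0000] = 0.0000; exercise value = 0.0000 ≤ continuation, so V_uu = 0.0000
Node ud (S = 104.4): continuation = e^(−0.08)·[0.4358·0.0000 + 0.5642·26.4800] = 13.7907; exercise value = 5.6000 ≤ continuation, so V_ud = 13.7907
Node dd (S = 57.6): continuation = e^(−0.08)·[0.4358·26.4800 + 0.5642·63.9200] = 43.9428; exercise value = 52.4000 > continuation, so V_dd = 52.4000 (exercise)
Node u (S = 130.5): continuation = e^(−0.08)·[0.4358·0.0000 + 0.5642·13.7907] = 7.1822; exercise value = 0.0000 ≤ continuation, so V_u = 7.1822
Node d (S = 72): continuation = e^(−0.08)·[0.4358·13.7907 + 0.5642·52.4000] = 32.8381; exercise value = 38.0000 > continuation, so V_d = 38.0000 (exercise)
Node 0 (S = 90): continuation = e^(−0.08)·[0.4358·7.1822 + 0.5642·38.0000] = 22.6798; exercise value = 20.0000 ≤ continuation, so V_0 = 22.6798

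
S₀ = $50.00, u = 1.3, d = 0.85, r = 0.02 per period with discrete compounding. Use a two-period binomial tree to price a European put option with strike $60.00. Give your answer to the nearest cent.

Risk-neutral probability p = (1 + 0.02 − 0.85)/(1.3 − 0.85) = 0.1700/0.4500 = 0.3778
Terminal stock prices: S_uu = 84.5, S_ud = 55.25, S_dd = 36.12
Terminal payoffs (K − S): max(-24.5, 0) = 0, max(4.75, 0) = 4.75, max(23.88, 0) = 23.88
Node u (S = 65): V_u = 1/1.02·[0.3778·0.0000 + 0.6222·4.7500] = 2.8976
Node d (S = 42.5): V_d = 1/1.02·[0.3778·4.7500 + 0.6222·23.8750] = 16.3235
Node 0 (S = 50): V_0 = 1/1.02·[0.3778·2.8976 + 0.6222·16.3235] = 11.0309

$11.03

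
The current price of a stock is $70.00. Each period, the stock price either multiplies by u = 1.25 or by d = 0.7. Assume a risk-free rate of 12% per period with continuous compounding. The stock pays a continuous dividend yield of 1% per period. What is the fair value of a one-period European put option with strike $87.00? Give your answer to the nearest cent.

Per-period risk-free factor R = e^0.12 = 1.1275; dividend-adjusted growth = e^(0.12−0.01) = 1.1163.
Risk-neutral probability p = (1.1163 − 0.7)/(1.25 − 0.7) = 0.4163/0.5500 = 0.7569
Terminal stock prices: S_u = 87.5, S_d = 49
Terminal payoffs (K − S): max(-0.5, 0) = 0, max(38, 0) = 38
Node 0 (S = 70): V_0 = e^(−0.12)·[0.7569·0.0000 + 0.2431·38.0000] = 8.1942

$8.19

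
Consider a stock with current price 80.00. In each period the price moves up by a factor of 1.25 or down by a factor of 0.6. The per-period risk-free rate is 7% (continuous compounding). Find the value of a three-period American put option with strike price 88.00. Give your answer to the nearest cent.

16.54

Risk-neutral probability p = (e^0.07 − 0.6)/(1.25 − 0.6) = 0.4725/0.6500 = 0.7269
Terminal stock prices: S_uuu = 156.2, S_uud = 75, S_udd = 36, S_ddd = 17.28
Terminal payoffs (K − S): max(-68.25, 0) = 0, max(13, 0) = 13, max(52, 0) = 52, max(70.72, 0) = 70.72
Node uu (S = 125): continuation = e^(−0.07)·[0.7269·0.0000 + 0.2731·13.0000] = 3.3098; exercise value = 0.0000 ≤ continuation, so V_uu = 3.3098
Node ud (S = 60): continuation = e^(−0.07)·[0.7269·13.0000 + 0.2731·52.0000] = 22.0507; exercise value = 28.0000 > continuation, so V_ud = 28.0000 (exercise)
Node dd (S = 28.8): continuation = e^(−0.07)·[0.7269·52.0000 + 0.2731·70.7200] = 53.2507; exercise value = 59.2000 > continuation, so V_dd = 59.2000 (exercise)
Node u (S = 100): continuation = e^(−0.07)·[0.7269·3.3098 + 0.2731·28.0000] = 9.3723; exercise value = 0.0000 ≤ continuation, so V_u = 9.3723
Node d (S = 48): continuation = e^(−0.07)·[0.7269·28.0000 + 0.2731·59.2000] = 34.0507; exercise value = 40.0000 > continuation, so V_d = 40.0000 (exercise)
Node 0 (S = 80): continuation = e^(−0.07)·[0.7269·9.3723 + 0.2731·40.0000] = 16.5366; exercise value = 8.0000 ≤ continuation, so V_0 = 16.5366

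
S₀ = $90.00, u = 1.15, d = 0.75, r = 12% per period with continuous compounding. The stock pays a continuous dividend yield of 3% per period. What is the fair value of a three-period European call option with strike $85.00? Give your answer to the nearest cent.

Per-period risk-free factor R = e^0.12 = 1.1275; dividend-adjusted growth = e^(0.12−0.03) = 1.0942.
Risk-neutral probability p = (1.0942 − 0.75)/(1.15 − 0.75) = 0.3442/0.4000 = 0.8604
Terminal stock prices: S_uuu = 136.9, S_uud = 89.27, S_udd = 58.22, S_ddd = 37.97
Terminal payoffs (S − K): max(51.88, 0) = 51.88, max(4.269, 0) = 4.269, max(-26.78, 0) = 0, max(-47.03, 0) = 0
Node uu (S = 119): V_uu = e^(−0.12)·[0.8604·51.8787 + 0.1396·4.2687] = 40.1190
Node ud (S = 77.62): V_ud = e^(−0.12)·[0.8604·4.2687 + 0.1396·0.0000] = 3.2576
Node dd (S = 50.62): V_dd = e^(−0.12)·[0.8604·0.0000 + 0.1396·0.0000] = 0.0000
Node u (S = 103.5): V_u = e^(−0.12)·[0.8604·40.1190 + 0.1396·3.2576] = 31.0196
Node d (S = 67.5): V_d = e^(−0.12)·[0.8604·3.2576 + 0.1396·0.0000] = 2.4860
Node 0 (S = 90): V_0 = e^(−0.12)·[0.8604·31.0196 + 0.1396·2.4860] = 23.9800

$23.98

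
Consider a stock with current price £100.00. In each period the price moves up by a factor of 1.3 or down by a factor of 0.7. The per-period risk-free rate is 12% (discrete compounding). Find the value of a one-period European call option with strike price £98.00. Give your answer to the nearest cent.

Risk-neutral probability p = (1 + 0.12 − 0.7)/(1.3 − 0.7) = 0.4200/0.6000 = 0.7000
Terminal stock prices: S_u = 130, S_d = 70
Terminal payoffs (S − K): max(32, 0) = 32, max(-28, 0) = 0
Node 0 (S = 100): V_0 = 1/1.12·[0.7000·32.0000 + 0.3000·0.0000] = 20.0000

£20.00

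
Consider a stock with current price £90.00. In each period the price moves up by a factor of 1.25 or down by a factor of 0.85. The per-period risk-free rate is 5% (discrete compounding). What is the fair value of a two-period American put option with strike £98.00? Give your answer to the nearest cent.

Risk-neutral probability p = (1 + 0.05 − 0.85)/(1.25 − 0.85) = 0.2000/0.4000 = 0.5000
Terminal stock prices: S_uu = 140.6, S_ud = 95.62, S_dd = 65.02
Terminal payoffs (K − S): max(-42.62, 0) = 0, max(2.375, 0) = 2.375, max(32.98, 0) = 32.98
Node u (S = 112.5): continuation = 1/1.05·[0.5000·0.0000 + 0.5000·2.3750] = 1.1310; exercise value = 0.0000 ≤ continuation, so V_u = 1.1310
Node d (S = 76.5): continuation = 1/1.05·[0.5000·2.3750 + 0.5000·32.9750] = 16.8333; exercise value = 21.5000 > continuation, so V_d = 21.5000 (exercise)
Node 0 (S = 90): continuation = 1/1.05·[0.5000·1.1310 + 0.5000·21.5000] = 10.7766; exercise value = 8.0000 ≤ continuation, so V_0 = 10.7766

£10.78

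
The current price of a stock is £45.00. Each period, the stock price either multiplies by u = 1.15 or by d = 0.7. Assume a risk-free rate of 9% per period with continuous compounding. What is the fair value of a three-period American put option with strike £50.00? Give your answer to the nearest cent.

Risk-neutral probability p = (e^0.09 − 0.7)/(1.15 − 0.7) = 0.3942/0.4500 = 0.8759
Terminal stock prices: S_uuu = 68.44, S_uud = 41.66, S_udd = 25.36, S_ddd = 15.43
Terminal payoffs (K − S): max(-18.44, 0) = 0, max(8.341, 0) = 8.341, max(24.64, 0) = 24.64, max(34.57, 0) = 34.57
Node uu (S = 59.51): continuation = e^(−0.09)·[0.8759·0.0000 + 0.1241·8.3413] = 0.9457; exercise value = 0.0000 ≤ continuation, so V_uu = 0.9457
Node ud (S = 36.22): continuation = e^(−0.09)·[0.8759·8.3413 + 0.1241·24.6425] = 9.4716; exercise value = 13.7750 > continuation, so V_ud = 13.7750 (exercise)
Node dd (S = 22.05): continuation = e^(−0.09)·[0.8759·24.6425 + 0.1241·34.5650] = 23.6466; exercise value = 27.9500 > continuation, so V_dd = 27.9500 (exercise)
Node u (S = 51.75): continuation = e^(−0.09)·[0.8759·0.9457 + 0.1241·13.7750] = 2.3189; exercise value = 0.0000 ≤ continuation, so V_u = 2.3189
Node d (S = 31.5): continuation = e^(−0.09)·[0.8759·13.7750 + 0.1241·27.9500] = 14.1966; exercise value = 18.5000 > continuation, so V_d = 18.5000 (exercise)
Node 0 (S = 45): continuation = e^(−0.09)·[0.8759·2.3189 + 0.1241·18.5000] = 3.9539; exercise value = 5.0000 > continuation, so V_0 = 5.0000 (exercise)

£5.00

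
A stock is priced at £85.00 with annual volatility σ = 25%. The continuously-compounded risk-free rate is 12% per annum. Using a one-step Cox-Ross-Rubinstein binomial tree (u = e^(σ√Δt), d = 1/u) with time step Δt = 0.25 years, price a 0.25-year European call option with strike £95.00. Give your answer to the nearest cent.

CRR parameters: u = e^(σ√Δt) = e^(0.25·√0.25) = 1.1331, d = 1/u = 0.8825
Per-period rate: rΔt = 0.12·0.25 = 0.03, so R = e^0.03 = 1.0305
Risk-neutral probability p = (e^0.03 − 0.8825)/(1.1331 − 0.8825) = 0.1480/0.2507 = 0.5903
Terminal stock prices: S_u = 96.32, S_d = 75.01
Terminal payoffs (S − K): max(1.318, 0) = 1.318, max(-19.99, 0) = 0
Node 0 (S = 85): V_0 = e^(−0.03)·[0.5903·1.3176 + 0.4097·0.0000] = 0.7548

£0.75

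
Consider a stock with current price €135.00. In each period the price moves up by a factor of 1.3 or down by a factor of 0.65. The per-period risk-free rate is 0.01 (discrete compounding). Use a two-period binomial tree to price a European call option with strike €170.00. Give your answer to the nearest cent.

Risk-neutral probability p = (1 + 0.01 − 0.65)/(1.3 − 0.65) = 0.3600/0.6500 = 0.5538
Terminal stock prices: S_uu = 228.2, S_ud = 114.1, S_dd = 57.04
Terminal payoffs (S − K): max(58.15, 0) = 58.15, max(-55.92, 0) = 0, max(-113, 0) = 0
Node u (S = 175.5): V_u = 1/1.01·[0.5538·58.1500 + 0.4462·0.0000] = 31.8873
Node d (S = 87.75): V_d = 1/1.01·[0.5538·0.0000 + 0.4462·0.0000] = 0.0000
Node 0 (S = 135): V_0 = 1/1.01·[0.5538·31.8873 + 0.4462·0.0000] = 17.4858

€17.49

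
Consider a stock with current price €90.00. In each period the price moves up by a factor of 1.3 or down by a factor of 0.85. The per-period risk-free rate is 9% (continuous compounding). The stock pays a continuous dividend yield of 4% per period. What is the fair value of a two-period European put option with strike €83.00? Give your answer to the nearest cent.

Per-period risk-free factor R = e^0.09 = 1.0942; dividend-adjusted growth = e^(0.09−0.04) = 1.0513.
Risk-neutral probability p = (1.0513 − 0.85)/(1.3 − 0.85) = 0.2013/0.4500 = 0.4473
Terminal stock prices: S_uu = 152.1, S_ud = 99.45, S_dd = 65.02
Terminal payoffs (K − S): max(-69.1, 0) = 0, max(-16.45, 0) = 0, max(17.98, 0) = 17.98
Node u (S = 117): V_u = e^(−0.09)·[0.4473·0.0000 + 0.5527·0.0000] = 0.0000
Node d (S = 76.5): V_d = e^(−0.09)·[0.4473·0.0000 + 0.5527·17.9750] = 9.0802
Node 0 (S = 90): V_0 = e^(−0.09)·[0.4473·0.0000 + 0.5527·9.0802] = 4.5869

€4.59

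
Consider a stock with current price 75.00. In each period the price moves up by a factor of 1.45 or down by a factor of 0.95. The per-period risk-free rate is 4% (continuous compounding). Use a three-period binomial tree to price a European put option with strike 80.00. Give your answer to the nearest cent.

Risk-neutral probability p = (e^0.04 − 0.95)/(1.45 − 0.95) = 0.0908/0.5000 = 0.1816
Terminal stock prices: S_uuu = 228.6, S_uud = 149.8, S_udd = 98.15, S_ddd = 64.3
Terminal payoffs (K − S): max(-148.6, 0) = 0, max(-69.8, 0) = 0, max(-18.15, 0) = 0, max(15.7, 0) = 15.7
Node uu (S = 157.7): V_uu = e^(−0.04)·[0.1816·0.0000 + 0.8184·0.0000] = 0.0000
Node ud (S = 103.3): V_ud = e^(−0.04)·[0.1816·0.0000 + 0.8184·0.0000] = 0.0000
Node dd (S = 67.69): V_dd = e^(−0.04)·[0.1816·0.0000 + 0.8184·15.6969] = 12.3423
Node u (S = 108.8): V_u = e^(−0.04)·[0.1816·0.0000 + 0.8184·0.0000] = 0.0000
Node d (S = 71.25): V_d = e^(−0.04)·[0.1816·0.0000 + 0.8184·12.3423] = 9.7046
Node 0 (S = 75): V_0 = e^(−0.04)·[0.1816·0.0000 + 0.8184·9.7046] = 7.6306

7.63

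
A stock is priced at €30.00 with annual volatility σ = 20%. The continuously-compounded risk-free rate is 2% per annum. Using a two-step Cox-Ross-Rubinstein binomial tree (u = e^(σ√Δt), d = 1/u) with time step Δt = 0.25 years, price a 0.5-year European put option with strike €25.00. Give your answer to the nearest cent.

CRR parameters: u = e^(σ√Δt) = e^(0.2·√0.25) = 1.1052, d = 1/u = 0.9048
Per-period rate: rΔt = 0.02·0.25 = 0.005, so R = e^0.005 = 1.0050
Risk-neutral probability p = (e^0.005 − 0.9048)/(1.1052 − 0.9048) = 0.1002/0.2003 = 0.5000
Terminal stock prices: S_uu = 36.64, S_ud = 30, S_dd = 24.56
Terminal payoffs (K − S): max(-11.64, 0) = 0, max(-5, 0) = 0, max(0.4381, 0) = 0.4381
Node u (S = 33.16): V_u = e^(−0.005)·[0.5000·0.0000 + 0.5000·0.0000] = 0.0000
Node d (S = 27.15): V_d = e^(−0.005)·[0.5000·0.0000 + 0.5000·0.4381] = 0.2179
Node 0 (S = 30): V_0 = e^(−0.005)·[0.5000·0.0000 + 0.5000·0.2179] = 0.1084

€0.11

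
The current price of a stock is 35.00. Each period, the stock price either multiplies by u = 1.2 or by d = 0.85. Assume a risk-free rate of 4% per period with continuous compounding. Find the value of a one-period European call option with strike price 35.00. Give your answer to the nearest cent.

3.67

Risk-neutral probability p = (e^0.04 − 0.85)/(1.2 − 0.85) = 0.1908/0.3500 = 0.5452
Terminal stock prices: S_u = 42, S_d = 29.75
Terminal payoffs (S − K): max(7, 0) = 7, max(-5.25, 0) = 0
Node 0 (S = 35): V_0 = e^(−0.04)·[0.5452·7.0000 + 0.4548·0.0000] = 3.6666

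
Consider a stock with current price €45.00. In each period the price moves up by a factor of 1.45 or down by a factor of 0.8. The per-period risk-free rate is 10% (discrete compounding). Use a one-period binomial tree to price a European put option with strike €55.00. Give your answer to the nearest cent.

€9.30

Risk-neutral probability p = (1 + 0.1 − 0.8)/(1.45 − 0.8) = 0.3000/0.6500 = 0.4615
Terminal stock prices: S_u = 65.25, S_d = 36
Terminal payoffs (K − S): max(-10.25, 0) = 0, max(19, 0) = 19
Node 0 (S = 45): V_0 = 1/1.1·[0.4615·0.0000 + 0.5385·19.0000] = 9.3007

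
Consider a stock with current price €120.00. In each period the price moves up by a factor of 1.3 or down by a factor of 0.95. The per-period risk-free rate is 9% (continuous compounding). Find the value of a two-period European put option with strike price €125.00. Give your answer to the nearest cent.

€4.82

Risk-neutral probability p = (e^0.09 − 0.95)/(1.3 − 0.95) = 0.1442/0.3500 = 0.4119
Terminal stock prices: S_uu = 202.8, S_ud = 148.2, S_dd = 108.3
Terminal payoffs (K − S): max(-77.8, 0) = 0, max(-23.2, 0) = 0, max(16.7, 0) = 16.7
Node u (S = 156): V_u = e^(−0.09)·[0.4119·0.0000 + 0.5881·0.0000] = 0.0000
Node d (S = 114): V_d = e^(−0.09)·[0.4119·0.0000 + 0.5881·16.7000] = 8.9756
Node 0 (S = 120): V_0 = e^(−0.09)·[0.4119·0.0000 + 0.5881·8.9756] = 4.8240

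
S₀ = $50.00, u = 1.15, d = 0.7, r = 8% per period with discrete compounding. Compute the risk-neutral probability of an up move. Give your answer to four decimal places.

p = 0.8444

Risk-neutral probability p = (1 + 0.08 − 0.7)/(1.15 − 0.7) = 0.3800/0.4500 = 0.8444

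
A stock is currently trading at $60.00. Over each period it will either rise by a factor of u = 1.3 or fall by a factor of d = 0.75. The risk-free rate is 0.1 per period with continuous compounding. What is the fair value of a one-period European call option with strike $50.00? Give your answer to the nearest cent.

$16.36

Risk-neutral probability p = (e^0.1 − 0.75)/(1.3 − 0.75) = 0.3552/0.5500 = 0.6458
Terminal stock prices: S_u = 78, S_d = 45
Terminal payoffs (S − K): max(28, 0) = 28, max(-5, 0) = 0
Node 0 (S = 60): V_0 = e^(−0.1)·[0.6458·28.0000 + 0.3542·0.0000] = 16.3608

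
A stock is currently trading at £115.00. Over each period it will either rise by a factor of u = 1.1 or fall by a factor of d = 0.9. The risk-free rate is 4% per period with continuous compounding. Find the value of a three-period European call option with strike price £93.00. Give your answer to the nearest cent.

£32.73

Risk-neutral probability p = (e^0.04 − 0.9)/(1.1 − 0.9) = 0.1408/0.2000 = 0.7041
Terminal stock prices: S_uuu = 153.1, S_uud = 125.2, S_udd = 102.5, S_ddd = 83.84
Terminal payoffs (S − K): max(60.07, 0) = 60.07, max(32.24, 0) = 32.24, max(9.465, 0) = 9.465, max(-9.165, 0) = 0
Node uu (S = 139.2): V_uu = e^(−0.04)·[0.7041·60.0650 + 0.2959·32.2350] = 49.7966
Node ud (S = 113.9): V_ud = e^(−0.04)·[0.7041·32.2350 + 0.2959·9.4650] = 24.4966
Node dd (S = 93.15): V_dd = e^(−0.04)·[0.7041·9.4650 + 0.2959·0.0000] = 6.4026
Node u (S = 126.5): V_u = e^(−0.04)·[0.7041·49.7966 + 0.2959·24.4966] = 40.6502
Node d (S = 103.5): V_d = e^(−0.04)·[0.7041·24.4966 + 0.2959·6.4026] = 18.3912
Node 0 (S = 115): V_0 = e^(−0.04)·[0.7041·40.6502 + 0.2959·18.3912] = 32.7271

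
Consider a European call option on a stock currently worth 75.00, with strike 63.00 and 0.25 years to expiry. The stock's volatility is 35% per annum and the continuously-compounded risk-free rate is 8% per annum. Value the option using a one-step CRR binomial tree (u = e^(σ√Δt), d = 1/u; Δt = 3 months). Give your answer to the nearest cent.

13.27

CRR parameters: u = e^(σ√Δt) = e^(0.35·√0.25) = 1.1912, d = 1/u = 0.8395
Per-period rate: rΔt = 0.08·0.25 = 0.02, so R = e^0.02 = 1.0202
Risk-neutral probability p = (e^0.02 − 0.8395)/(1.1912 − 0.8395) = 0.1807/0.3518 = 0.5138
Terminal stock prices: S_u = 89.34, S_d = 62.96
Terminal payoffs (S − K): max(26.34, 0) = 26.34, max(-0.04072, 0) = 0
Node 0 (S = 75): V_0 = e^(−0.02)·[0.5138·26.3435 + 0.4862·0.0000] = 13.2669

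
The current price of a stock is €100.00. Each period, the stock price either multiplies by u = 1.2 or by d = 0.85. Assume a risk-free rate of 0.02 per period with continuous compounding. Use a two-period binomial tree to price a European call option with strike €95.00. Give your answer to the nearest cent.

€14.49

Risk-neutral probability p = (e^0.02 − 0.85)/(1.2 − 0.85) = 0.1702/0.3500 = 0.4863
Terminal stock prices: S_uu = 144, S_ud = 102, S_dd = 72.25
Terminal payoffs (S − K): max(49, 0) = 49, max(7, 0) = 7, max(-22.75, 0) = 0
Node u (S = 120): V_u = e^(−0.02)·[0.4863·49.0000 + 0.5137·7.0000] = 26.8811
Node d (S = 85): V_d = e^(−0.02)·[0.4863·7.0000 + 0.5137·0.0000] = 3.3366
Node 0 (S = 100): V_0 = e^(−0.02)·[0.4863·26.8811 + 0.5137·3.3366] = 14.4933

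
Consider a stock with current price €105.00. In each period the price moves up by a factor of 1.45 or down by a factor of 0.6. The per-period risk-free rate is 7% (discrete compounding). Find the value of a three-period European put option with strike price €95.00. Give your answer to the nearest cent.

Risk-neutral probability p = (1 + 0.07 − 0.6)/(1.45 − 0.6) = 0.4700/0.8500 = 0.5529
Terminal stock prices: S_uuu = 320.1, S_uud = 132.5, S_udd = 54.81, S_ddd = 22.68
Terminal payoffs (K − S): max(-225.1, 0) = 0, max(-37.46, 0) = 0, max(40.19, 0) = 40.19, max(72.32, 0) = 72.32
Node uu (S = 220.8): V_uu = 1/1.07·[0.5529·0.0000 + 0.4471·0.0000] = 0.0000
Node ud (S = 91.35): V_ud = 1/1.07·[0.5529·0.0000 + 0.4471·40.1900] = 16.7919
Node dd (S = 37.8): V_dd = 1/1.07·[0.5529·40.1900 + 0.4471·72.3200] = 50.9850
Node u (S = 152.2): V_u = 1/1.07·[0.5529·0.0000 + 0.4471·16.7919] = 7.0158
Node d (S = 63): V_d = 1/1.07·[0.5529·16.7919 + 0.4471·50.9850] = 29.9797
Node 0 (S = 105): V_0 = 1/1.07·[0.5529·7.0158 + 0.4471·29.9797] = 16.1514

€16.15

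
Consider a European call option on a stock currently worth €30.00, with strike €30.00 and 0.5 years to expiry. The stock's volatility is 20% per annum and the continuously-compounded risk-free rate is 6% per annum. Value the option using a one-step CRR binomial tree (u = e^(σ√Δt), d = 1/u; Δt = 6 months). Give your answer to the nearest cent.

€2.53

CRR parameters: u = e^(σ√Δt) = e^(0.2·√0.5) = 1.1519, d = 1/u = 0.8681
Per-period rate: rΔt = 0.06·0.5 = 0.03, so R = e^0.03 = 1.0305
Risk-neutral probability p = (e^0.03 − 0.8681)/(1.1519 − 0.8681) = 0.1623/0.2838 = 0.5720
Terminal stock prices: S_u = 34.56, S_d = 26.04
Terminal payoffs (S − K): max(4.557, 0) = 4.557, max(-3.956, 0) = 0
Node 0 (S = 30): V_0 = e^(−0.03)·[0.5720·4.5573 + 0.4280·0.0000] = 2.5298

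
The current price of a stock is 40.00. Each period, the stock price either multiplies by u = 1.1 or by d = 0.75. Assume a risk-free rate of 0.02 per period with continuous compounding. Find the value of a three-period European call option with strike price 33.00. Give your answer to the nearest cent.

Risk-neutral probability p = (e^0.02 − 0.75)/(1.1 − 0.75) = 0.2702/0.3500 = 0.7720
Terminal stock prices: S_uuu = 53.24, S_uud = 36.3, S_udd = 24.75, S_ddd = 16.88
Terminal payoffs (S − K): max(20.24, 0) = 20.24, max(3.3, 0) = 3.3, max(-8.25, 0) = 0, max(-16.12, 0) = 0
Node uu (S = 48.4): V_uu = e^(−0.02)·[0.7720·20.2400 + 0.2280·3.3000] = 16.0534
Node ud (S = 33): V_ud = e^(−0.02)·[0.7720·3.3000 + 0.2280·0.0000] = 2.4972
Node dd (S = 22.5): V_dd = e^(−0.02)·[0.7720·0.0000 + 0.2280·0.0000] = 0.0000
Node u (S = 44): V_u = e^(−0.02)·[0.7720·16.0534 + 0.2280·2.4972] = 12.7060
Node d (S = 30): V_d = e^(−0.02)·[0.7720·2.4972 + 0.2280·0.0000] = 1.8896
Node 0 (S = 40): V_0 = e^(−0.02)·[0.7720·12.7060 + 0.2280·1.8896] = 10.0371

10.04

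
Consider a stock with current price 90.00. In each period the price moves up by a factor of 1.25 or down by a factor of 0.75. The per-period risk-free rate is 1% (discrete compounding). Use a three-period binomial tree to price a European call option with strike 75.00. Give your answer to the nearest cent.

Risk-neutral probability p = (1 + 0.01 − 0.75)/(1.25 − 0.75) = 0.2600/0.5000 = 0.5200
Terminal stock prices: S_uuu = 175.8, S_uud = 105.5, S_udd = 63.28, S_ddd = 37.97
Terminal payoffs (S − K): max(100.8, 0) = 100.8, max(30.47, 0) = 30.47, max(-11.72, 0) = 0, max(-37.03, 0) = 0
Node uu (S = 140.6): V_uu = 1/1.01·[0.5200·100.7812 + 0.4800·30.4688] = 66.3676
Node ud (S = 84.38): V_ud = 1/1.01·[0.5200·30.4688 + 0.4800·0.0000] = 15.6869
Node dd (S = 50.62): V_dd = 1/1.01·[0.5200·0.0000 + 0.4800·0.0000] = 0.0000
Node u (S = 112.5): V_u = 1/1.01·[0.5200·66.3676 + 0.4800·15.6869] = 41.6246
Node d (S = 67.5): V_d = 1/1.01·[0.5200·15.6869 + 0.4800·0.0000] = 8.0764
Node 0 (S = 90): V_0 = 1/1.01·[0.5200·41.6246 + 0.4800·8.0764] = 25.2688

25.27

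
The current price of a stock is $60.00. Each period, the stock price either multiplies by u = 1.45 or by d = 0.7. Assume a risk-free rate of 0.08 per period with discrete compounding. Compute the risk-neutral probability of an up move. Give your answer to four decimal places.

p = 0.5067

Risk-neutral probability p = (1 + 0.08 − 0.7)/(1.45 − 0.7) = 0.3800/0.7500 = 0.5067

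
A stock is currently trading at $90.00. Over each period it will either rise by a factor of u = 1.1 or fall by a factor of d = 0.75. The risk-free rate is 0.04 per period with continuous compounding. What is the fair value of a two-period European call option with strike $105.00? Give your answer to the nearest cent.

$2.49

Risk-neutral probability p = (e^0.04 − 0.75)/(1.1 − 0.75) = 0.2908/0.3500 = 0.8309
Terminal stock prices: S_uu = 108.9, S_ud = 74.25, S_dd = 50.62
Terminal payoffs (S − K): max(3.9, 0) = 3.9, max(-30.75, 0) = 0, max(-54.38, 0) = 0
Node u (S = 99): V_u = e^(−0.04)·[0.8309·3.9000 + 0.1691·0.0000] = 3.1134
Node d (S = 67.5): V_d = e^(−0.04)·[0.8309·0.0000 + 0.1691·0.0000] = 0.0000
Node 0 (S = 90): V_0 = e^(−0.04)·[0.8309·3.1134 + 0.1691·0.0000] = 2.4855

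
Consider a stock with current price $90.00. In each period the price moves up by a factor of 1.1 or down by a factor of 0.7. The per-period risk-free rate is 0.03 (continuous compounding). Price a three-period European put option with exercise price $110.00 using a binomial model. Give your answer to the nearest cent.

$15.58

Risk-neutral probability p = (e^0.03 − 0.7)/(1.1 − 0.7) = 0.3305/0.4000 = 0.8261
Terminal stock prices: S_uuu = 119.8, S_uud = 76.23, S_udd = 48.51, S_ddd = 30.87
Terminal payoffs (K − S): max(-9.79, 0) = 0, max(33.77, 0) = 33.77, max(61.49, 0) = 61.49, max(79.13, 0) = 79.13
Node uu (S = 108.9): V_uu = e^(−0.03)·[0.8261·0.0000 + 0.1739·33.7700] = 5.6979
Node ud (S = 69.3): V_ud = e^(−0.03)·[0.8261·33.7700 + 0.1739·61.4900] = 37.4490
Node dd (S = 44.1): V_dd = e^(−0.03)·[0.8261·61.4900 + 0.1739·79.1300] = 62.6490
Node u (S = 99): V_u = e^(−0.03)·[0.8261·5.6979 + 0.1739·37.4490] = 10.8867
Node d (S = 63): V_d = e^(−0.03)·[0.8261·37.4490 + 0.1739·62.6490] = 40.5941
Node 0 (S = 90): V_0 = e^(−0.03)·[0.8261·10.8867 + 0.1739·40.5941] = 15.5773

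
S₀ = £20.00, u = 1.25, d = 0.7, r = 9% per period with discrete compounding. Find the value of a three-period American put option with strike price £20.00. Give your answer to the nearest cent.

£2.04

Risk-neutral probability p = (1 + 0.09 − 0.7)/(1.25 − 0.7) = 0.3900/0.5500 = 0.7091
Terminal stock prices: S_uuu = 39.06, S_uud = 21.88, S_udd = 12.25, S_ddd = 6.86
Terminal payoffs (K − S): max(-19.06, 0) = 0, max(-1.875, 0) = 0, max(7.75, 0) = 7.75, max(13.14, 0) = 13.14
Node uu (S = 31.25): continuation = 1/1.09·[0.7091·0.0000 + 0.2909·0.0000] = 0.0000; exercise value = 0.0000 ≤ continuation, so V_uu = 0.0000
Node ud (S = 17.5): continuation = 1/1.09·[0.7091·0.0000 + 0.2909·7.7500] = 2.0684; exercise value = 2.5000 > continuation, so V_ud = 2.5000 (exercise)
Node dd (S = 9.8): continuation = 1/1.09·[0.7091·7.7500 + 0.2909·13.1400] = 8.5486; exercise value = 10.2000 > continuation, so V_dd = 10.2000 (exercise)
Node u (S = 25): continuation = 1/1.09·[0.7091·0.0000 + 0.2909·2.5000] = 0.6672; exercise value = 0.0000 ≤ continuation, so V_u = 0.6672
Node d (S = 14): continuation = 1/1.09·[0.7091·2.5000 + 0.2909·10.2000] = 4.3486; exercise value = 6.0000 > continuation, so V_d = 6.0000 (exercise)
Node 0 (S = 20): continuation = 1/1.09·[0.7091·0.6672 + 0.2909·6.0000] = 2.0354; exercise value = 0.0000 ≤ continuation, so V_0 = 2.0354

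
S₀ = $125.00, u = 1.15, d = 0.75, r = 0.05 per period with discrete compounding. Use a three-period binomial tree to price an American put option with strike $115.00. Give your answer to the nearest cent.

Risk-neutral probability p = (1 + 0.05 − 0.75)/(1.15 − 0.75) = 0.3000/0.4000 = 0.7500
Terminal stock prices: S_uuu = 190.1, S_uud = 124, S_udd = 80.86, S_ddd = 52.73
Terminal payoffs (K − S): max(-75.11, 0) = 0, max(-8.984, 0) = 0, max(34.14, 0) = 34.14, max(62.27, 0) = 62.27
Node uu (S = 165.3): continuation = 1/1.05·[0.7500·0.0000 + 0.2500·0.0000] = 0.0000; exercise value = 0.0000 ≤ continuation, so V_uu = 0.0000
Node ud (S = 107.8): continuation = 1/1.05·[0.7500·0.0000 + 0.2500·34.1406] = 8.1287; exercise value = 7.1875 ≤ continuation, so V_ud = 8.1287
Node dd (S = 70.31): continuation = 1/1.05·[0.7500·34.1406 + 0.2500·62.2656] = 39.2113; exercise value = 44.6875 > continuation, so V_dd = 44.6875 (exercise)
Node u (S = 143.8): continuation = 1/1.05·[0.7500·0.0000 + 0.2500·8.1287] = 1.9354; exercise value = 0.0000 ≤ continuation, so V_u = 1.9354
Node d (S = 93.75): continuation = 1/1.05·[0.7500·8.1287 + 0.2500·44.6875] = 16.4461; exercise value = 21.2500 > continuation, so V_d = 21.2500 (exercise)
Node 0 (S = 125): continuation = 1/1.05·[0.7500·1.9354 + 0.2500·21.2500] = 6.4420; exercise value = 0.0000 ≤ continuation, so V_0 = 6.4420

$6.44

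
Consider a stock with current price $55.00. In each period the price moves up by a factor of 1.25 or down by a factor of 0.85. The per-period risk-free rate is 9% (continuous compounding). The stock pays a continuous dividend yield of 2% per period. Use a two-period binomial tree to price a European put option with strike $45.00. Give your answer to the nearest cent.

$0.87

Per-period risk-free factor R = e^0.09 = 1.0942; dividend-adjusted growth = e^(0.09−0.02) = 1.0725.
Risk-neutral probability p = (1.0725 − 0.85)/(1.25 − 0.85) = 0.2225/0.4000 = 0.5563
Terminal stock prices: S_uu = 85.94, S_ud = 58.44, S_dd = 39.74
Terminal payoffs (K − S): max(-40.94, 0) = 0, max(-13.44, 0) = 0, max(5.263, 0) = 5.263
Node u (S = 68.75): V_u = e^(−0.09)·[0.5563·0.0000 + 0.4437·0.0000] = 0.0000
Node d (S = 46.75): V_d = e^(−0.09)·[0.5563·0.0000 + 0.4437·5.2625] = 2.1341
Node 0 (S = 55): V_0 = e^(−0.09)·[0.5563·0.0000 + 0.4437·2.1341] = 0.8655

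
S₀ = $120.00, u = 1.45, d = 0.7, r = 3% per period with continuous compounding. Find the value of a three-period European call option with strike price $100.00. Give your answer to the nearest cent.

$43.59

Risk-neutral probability p = (e^0.03 − 0.7)/(1.45 − 0.7) = 0.3305/0.7500 = 0.4406
Terminal stock prices: S_uuu = 365.8, S_uud = 176.6, S_udd = 85.26, S_ddd = 41.16
Terminal payoffs (S − K): max(265.8, 0) = 265.8, max(76.61, 0) = 76.61, max(-14.74, 0) = 0, max(-58.84, 0) = 0
Node uu (S = 252.3): V_uu = e^(−0.03)·[0.4406·265.8350 + 0.5594·76.6100] = 155.2554
Node ud (S = 121.8): V_ud = e^(−0.03)·[0.4406·76.6100 + 0.5594·0.0000] = 32.7572
Node dd (S = 58.8): V_dd = e^(−0.03)·[0.4406·0.0000 + 0.5594·0.0000] = 0.0000
Node u (S = 174): V_u = e^(−0.03)·[0.4406·155.2554 + 0.5594·32.7572] = 84.1674
Node d (S = 84): V_d = e^(−0.03)·[0.4406·32.7572 + 0.5594·0.0000] = 14.0065
Node 0 (S = 120): V_0 = e^(−0.03)·[0.4406·84.1674 + 0.5594·14.0065] = 43.5922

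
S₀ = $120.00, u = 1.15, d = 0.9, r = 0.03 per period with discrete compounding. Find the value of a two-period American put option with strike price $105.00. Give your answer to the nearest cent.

Risk-neutral probability p = (1 + 0.03 − 0.9)/(1.15 − 0.9) = 0.1300/0.2500 = 0.5200
Terminal stock prices: S_uu = 158.7, S_ud = 124.2, S_dd = 97.2
Terminal payoffs (K − S): max(-53.7, 0) = 0, max(-19.2, 0) = 0, max(7.8, 0) = 7.8
Node u (S = 138): continuation = 1/1.03·[0.5200·0.0000 + 0.4800·0.0000] = 0.0000; exercise value = 0.0000 ≤ continuation, so V_u = 0.0000
Node d (S = 108): continuation = 1/1.03·[0.5200·0.0000 + 0.4800·7.8000] = 3.6350; exercise value = 0.0000 ≤ continuation, so V_d = 3.6350
Node 0 (S = 120): continuation = 1/1.03·[0.5200·0.0000 + 0.4800·3.6350] = 1.6940; exercise value = 0.0000 ≤ continuation, so V_0 = 1.6940

$1.69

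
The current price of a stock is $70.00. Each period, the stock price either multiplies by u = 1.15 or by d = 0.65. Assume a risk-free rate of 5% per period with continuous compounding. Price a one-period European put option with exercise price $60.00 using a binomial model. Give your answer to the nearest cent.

$2.72

Risk-neutral probability p = (e^0.05 − 0.65)/(1.15 − 0.65) = 0.4013/0.5000 = 0.8025
Terminal stock prices: S_u = 80.5, S_d = 45.5
Terminal payoffs (K − S): max(-20.5, 0) = 0, max(14.5, 0) = 14.5
Node 0 (S = 70): V_0 = e^(−0.05)·[0.8025·0.0000 + 0.1975·14.5000] = 2.7235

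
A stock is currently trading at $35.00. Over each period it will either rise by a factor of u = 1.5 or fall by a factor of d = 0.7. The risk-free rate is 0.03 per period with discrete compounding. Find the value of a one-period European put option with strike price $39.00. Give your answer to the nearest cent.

$8.27

Risk-neutral probability p = (1 + 0.03 − 0.7)/(1.5 − 0.7) = 0.3300/0.8000 = 0.4125
Terminal stock prices: S_u = 52.5, S_d = 24.5
Terminal payoffs (K − S): max(-13.5, 0) = 0, max(14.5, 0) = 14.5
Node 0 (S = 35): V_0 = 1/1.03·[0.4125·0.0000 + 0.5875·14.5000] = 8.2706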